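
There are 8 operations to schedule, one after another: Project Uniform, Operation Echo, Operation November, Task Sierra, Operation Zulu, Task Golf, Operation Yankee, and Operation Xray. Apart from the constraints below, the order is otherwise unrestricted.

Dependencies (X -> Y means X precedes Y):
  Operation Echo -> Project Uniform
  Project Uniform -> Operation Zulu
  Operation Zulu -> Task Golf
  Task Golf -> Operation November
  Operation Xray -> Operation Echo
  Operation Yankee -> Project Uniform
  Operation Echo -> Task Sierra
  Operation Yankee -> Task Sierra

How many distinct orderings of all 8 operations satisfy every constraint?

2 operations have no prerequisites (Operation Yankee, Operation Xray), so any of them could come first.
Counting all ways to extend the partial order to a total order gives 15.

15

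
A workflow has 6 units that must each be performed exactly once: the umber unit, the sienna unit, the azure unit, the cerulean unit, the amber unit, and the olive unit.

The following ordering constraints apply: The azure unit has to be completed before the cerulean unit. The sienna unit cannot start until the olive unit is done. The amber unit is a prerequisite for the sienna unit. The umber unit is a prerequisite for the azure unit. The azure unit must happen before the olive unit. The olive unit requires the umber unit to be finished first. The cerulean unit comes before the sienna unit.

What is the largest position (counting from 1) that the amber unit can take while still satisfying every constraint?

The only unit forced after the amber unit (directly or by a chain) is the sienna unit.
With 1 mandatory successor out of 6 units total, the latest slot for the amber unit is 6−1 = 5, and it's reachable by doing all non-successors before the amber unit.

5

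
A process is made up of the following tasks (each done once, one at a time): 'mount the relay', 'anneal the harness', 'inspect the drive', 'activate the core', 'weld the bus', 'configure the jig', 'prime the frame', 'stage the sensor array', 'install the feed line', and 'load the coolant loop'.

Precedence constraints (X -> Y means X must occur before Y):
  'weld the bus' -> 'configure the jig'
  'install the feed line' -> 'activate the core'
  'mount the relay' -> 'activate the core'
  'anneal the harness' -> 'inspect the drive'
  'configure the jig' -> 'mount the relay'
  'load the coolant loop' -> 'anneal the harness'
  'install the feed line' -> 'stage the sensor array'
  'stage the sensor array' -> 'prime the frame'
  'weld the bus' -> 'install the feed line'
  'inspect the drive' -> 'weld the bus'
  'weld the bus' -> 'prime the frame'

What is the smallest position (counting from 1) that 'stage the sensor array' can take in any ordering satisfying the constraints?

6

The tasks that are forced before 'stage the sensor array', directly or transitively, are 'anneal the harness', 'inspect the drive', 'weld the bus', 'install the feed line', 'load the coolant loop'. That's 5 tasks.
With 5 mandatory predecessors, the earliest 'stage the sensor array' can sit is position 5+1 = 6, and placing just those 5 first achieves it.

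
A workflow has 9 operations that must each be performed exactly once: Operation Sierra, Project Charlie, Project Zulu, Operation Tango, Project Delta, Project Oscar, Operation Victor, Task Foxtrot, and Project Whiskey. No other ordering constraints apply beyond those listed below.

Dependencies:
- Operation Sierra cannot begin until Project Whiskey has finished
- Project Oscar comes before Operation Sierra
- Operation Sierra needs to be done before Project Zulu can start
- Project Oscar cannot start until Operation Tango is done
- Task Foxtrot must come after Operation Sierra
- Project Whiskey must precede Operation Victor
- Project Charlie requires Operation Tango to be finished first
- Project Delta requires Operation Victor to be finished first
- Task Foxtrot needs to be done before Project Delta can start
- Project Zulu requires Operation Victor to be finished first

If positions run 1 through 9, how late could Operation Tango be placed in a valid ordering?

The operations that are forced after Operation Tango, directly or by a chain of constraints, are Operation Sierra, Project Charlie, Project Zulu, Project Delta, Project Oscar, Task Foxtrot. That's 6 operations.
With 6 mandatory successors out of 9 operations total, the latest slot for Operation Tango is 9−6 = 3, and it's reachable by doing all non-successors before Operation Tango.

3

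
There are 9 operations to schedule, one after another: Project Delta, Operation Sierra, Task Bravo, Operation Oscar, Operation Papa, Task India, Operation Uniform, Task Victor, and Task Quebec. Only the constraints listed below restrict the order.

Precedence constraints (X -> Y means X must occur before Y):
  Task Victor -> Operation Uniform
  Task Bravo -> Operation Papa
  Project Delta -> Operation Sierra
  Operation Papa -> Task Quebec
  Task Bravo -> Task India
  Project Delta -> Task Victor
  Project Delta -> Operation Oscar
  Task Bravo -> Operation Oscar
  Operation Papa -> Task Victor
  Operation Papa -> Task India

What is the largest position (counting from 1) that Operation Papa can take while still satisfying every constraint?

Every operation that must follow Operation Papa has to come after it. Tracing all chains starting from Operation Papa, those operations are: Task India, Operation Uniform, Task Victor, Task Quebec — 4 in total.
So at least 4 operations follow Operation Papa, putting Operation Papa no later than position 5. That position is achievable by scheduling everything else first.

5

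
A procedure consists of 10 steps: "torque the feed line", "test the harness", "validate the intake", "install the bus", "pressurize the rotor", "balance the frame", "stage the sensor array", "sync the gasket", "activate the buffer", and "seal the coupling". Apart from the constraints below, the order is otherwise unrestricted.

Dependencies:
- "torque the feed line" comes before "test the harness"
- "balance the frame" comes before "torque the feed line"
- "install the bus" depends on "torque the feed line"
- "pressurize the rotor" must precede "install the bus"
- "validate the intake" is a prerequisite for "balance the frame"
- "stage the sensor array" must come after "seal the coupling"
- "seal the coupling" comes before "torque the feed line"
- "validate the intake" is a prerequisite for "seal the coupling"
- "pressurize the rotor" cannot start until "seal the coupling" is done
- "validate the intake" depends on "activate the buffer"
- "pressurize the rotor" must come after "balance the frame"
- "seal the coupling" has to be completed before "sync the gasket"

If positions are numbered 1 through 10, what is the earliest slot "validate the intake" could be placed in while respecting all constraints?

Working backwards through the constraints from "validate the intake", its only required predecessor is "activate the buffer".
So at minimum 1 step comes before "validate the intake", putting "validate the intake" no earlier than position 2. That position is achievable by scheduling exactly that predecessor first.

2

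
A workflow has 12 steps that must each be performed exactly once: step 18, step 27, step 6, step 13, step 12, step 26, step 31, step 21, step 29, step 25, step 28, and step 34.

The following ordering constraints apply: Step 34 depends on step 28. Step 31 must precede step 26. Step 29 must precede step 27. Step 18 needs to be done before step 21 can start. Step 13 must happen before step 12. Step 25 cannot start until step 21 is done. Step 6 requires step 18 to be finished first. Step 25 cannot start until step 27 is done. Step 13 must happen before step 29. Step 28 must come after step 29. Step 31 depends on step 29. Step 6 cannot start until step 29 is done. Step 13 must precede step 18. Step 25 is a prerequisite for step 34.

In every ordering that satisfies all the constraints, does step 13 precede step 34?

Chaining the stated constraints: step 13 → step 29 → step 28 → step 34.
So step 13 must precede step 34 in any valid ordering.

Yes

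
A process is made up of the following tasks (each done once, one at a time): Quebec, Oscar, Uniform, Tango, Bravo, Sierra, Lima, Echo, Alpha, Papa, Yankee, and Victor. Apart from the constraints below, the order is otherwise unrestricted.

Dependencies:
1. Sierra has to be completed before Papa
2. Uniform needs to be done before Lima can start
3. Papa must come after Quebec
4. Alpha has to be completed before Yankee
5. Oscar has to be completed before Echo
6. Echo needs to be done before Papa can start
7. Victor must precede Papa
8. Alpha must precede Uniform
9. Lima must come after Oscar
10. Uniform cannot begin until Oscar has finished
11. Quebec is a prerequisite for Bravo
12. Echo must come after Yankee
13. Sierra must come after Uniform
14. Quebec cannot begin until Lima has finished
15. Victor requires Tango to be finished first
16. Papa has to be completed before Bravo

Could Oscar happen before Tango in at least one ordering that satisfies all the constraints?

Yes

Nothing in the constraints forces Tango before Oscar — there is no chain from Tango to Oscar.
That means at least one valid schedule has Oscar before Tango.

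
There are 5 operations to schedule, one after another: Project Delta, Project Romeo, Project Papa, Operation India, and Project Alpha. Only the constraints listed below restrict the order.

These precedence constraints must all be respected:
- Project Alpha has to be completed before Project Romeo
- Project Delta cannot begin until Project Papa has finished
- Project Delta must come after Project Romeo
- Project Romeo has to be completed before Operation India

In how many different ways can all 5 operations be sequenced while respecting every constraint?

7

2 operations have no prerequisites (Project Papa, Project Alpha), so any of them could come first.
Systematically extending each partial ordering one operation at a time and counting, there are 7 complete orderings.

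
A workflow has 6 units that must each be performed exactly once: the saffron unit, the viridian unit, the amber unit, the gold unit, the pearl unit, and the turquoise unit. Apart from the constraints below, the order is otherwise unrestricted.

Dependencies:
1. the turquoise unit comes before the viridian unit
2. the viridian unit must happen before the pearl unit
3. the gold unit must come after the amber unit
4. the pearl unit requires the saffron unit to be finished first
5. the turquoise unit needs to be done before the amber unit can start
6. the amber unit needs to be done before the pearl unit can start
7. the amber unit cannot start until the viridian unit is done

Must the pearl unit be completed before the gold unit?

The pearl unit and the gold unit are not related by any chain of constraints.
A valid ordering placing the gold unit before the pearl unit exists, so the answer is no.

No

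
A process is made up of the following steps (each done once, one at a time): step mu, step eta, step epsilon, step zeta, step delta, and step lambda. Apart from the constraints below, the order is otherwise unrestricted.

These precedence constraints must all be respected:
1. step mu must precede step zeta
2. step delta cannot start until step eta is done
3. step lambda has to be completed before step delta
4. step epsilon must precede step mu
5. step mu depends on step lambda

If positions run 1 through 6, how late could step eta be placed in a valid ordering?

Following the constraints forward from step eta, its only required successor is step delta.
So at least 1 step follows step eta, putting step eta no later than position 5. That position is achievable by scheduling everything else first.

5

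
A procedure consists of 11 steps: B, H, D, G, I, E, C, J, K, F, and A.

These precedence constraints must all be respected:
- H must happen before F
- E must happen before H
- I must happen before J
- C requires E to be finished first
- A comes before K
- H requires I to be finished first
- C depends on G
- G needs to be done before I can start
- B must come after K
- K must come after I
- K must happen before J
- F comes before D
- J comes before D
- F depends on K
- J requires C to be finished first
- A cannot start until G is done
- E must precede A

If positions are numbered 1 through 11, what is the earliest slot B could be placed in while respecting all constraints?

6

Every step that must precede B has to come before it. Tracing all chains that end at B, those steps are: G, I, E, K, A — 5 in total.
So at minimum 5 steps come before B, putting B no earlier than position 6. That position is achievable by scheduling exactly those predecessors first.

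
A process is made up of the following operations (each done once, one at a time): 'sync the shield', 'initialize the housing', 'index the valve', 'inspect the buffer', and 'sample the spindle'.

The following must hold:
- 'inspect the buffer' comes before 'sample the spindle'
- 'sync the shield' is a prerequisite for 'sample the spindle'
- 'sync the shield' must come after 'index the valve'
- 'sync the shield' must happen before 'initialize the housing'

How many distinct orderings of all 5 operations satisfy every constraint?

7

2 operations have no prerequisites ('index the valve', 'inspect the buffer'), so any of them could come first.
Counting all ways to extend the partial order to a total order gives 7.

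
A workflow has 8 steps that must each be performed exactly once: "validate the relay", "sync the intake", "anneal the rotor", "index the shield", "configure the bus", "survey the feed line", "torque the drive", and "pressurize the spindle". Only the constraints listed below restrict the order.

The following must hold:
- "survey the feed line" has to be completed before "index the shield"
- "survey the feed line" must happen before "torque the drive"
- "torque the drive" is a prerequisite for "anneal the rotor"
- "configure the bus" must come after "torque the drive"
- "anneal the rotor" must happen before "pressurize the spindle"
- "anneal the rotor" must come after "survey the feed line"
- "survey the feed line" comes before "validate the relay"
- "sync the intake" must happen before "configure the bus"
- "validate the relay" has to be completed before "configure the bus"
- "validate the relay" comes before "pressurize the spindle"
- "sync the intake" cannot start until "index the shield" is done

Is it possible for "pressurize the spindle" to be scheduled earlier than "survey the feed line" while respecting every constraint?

The constraints give a chain "survey the feed line" → "validate the relay" → "pressurize the spindle", which forces "survey the feed line" before "pressurize the spindle".
Hence "pressurize the spindle" can never be scheduled before "survey the feed line".

No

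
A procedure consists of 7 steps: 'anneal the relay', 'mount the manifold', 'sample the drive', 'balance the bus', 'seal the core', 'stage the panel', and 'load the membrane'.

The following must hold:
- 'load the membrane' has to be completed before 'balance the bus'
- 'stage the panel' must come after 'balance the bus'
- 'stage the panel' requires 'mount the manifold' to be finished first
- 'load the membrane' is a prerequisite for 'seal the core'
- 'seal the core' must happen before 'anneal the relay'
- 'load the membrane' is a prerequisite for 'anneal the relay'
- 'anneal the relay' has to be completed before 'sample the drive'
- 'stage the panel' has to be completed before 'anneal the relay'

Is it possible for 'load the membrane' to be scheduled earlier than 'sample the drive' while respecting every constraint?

Yes

The constraints force 'load the membrane' before 'sample the drive', so yes — every valid ordering has 'load the membrane' earlier.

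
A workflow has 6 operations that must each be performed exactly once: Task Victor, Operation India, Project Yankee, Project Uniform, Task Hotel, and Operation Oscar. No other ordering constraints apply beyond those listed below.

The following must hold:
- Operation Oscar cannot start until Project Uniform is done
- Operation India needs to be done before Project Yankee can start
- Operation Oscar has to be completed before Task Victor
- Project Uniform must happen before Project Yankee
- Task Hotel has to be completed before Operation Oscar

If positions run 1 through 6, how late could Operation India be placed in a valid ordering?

5

The only operation forced after Operation India (directly or by a chain) is Project Yankee.
So at least 1 operation follows Operation India, putting Operation India no later than position 5. That position is achievable by scheduling everything else first.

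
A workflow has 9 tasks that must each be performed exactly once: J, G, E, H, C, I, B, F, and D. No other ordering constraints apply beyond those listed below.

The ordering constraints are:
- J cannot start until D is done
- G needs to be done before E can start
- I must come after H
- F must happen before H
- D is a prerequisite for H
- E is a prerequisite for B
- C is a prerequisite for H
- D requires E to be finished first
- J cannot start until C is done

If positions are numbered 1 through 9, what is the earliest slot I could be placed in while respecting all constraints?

7

Working backwards through the constraints from I, its full set of required predecessors is G, E, H, C, F, D — 6 of them.
With 6 mandatory predecessors, the earliest I can sit is position 6+1 = 7, and placing just those 6 first achieves it.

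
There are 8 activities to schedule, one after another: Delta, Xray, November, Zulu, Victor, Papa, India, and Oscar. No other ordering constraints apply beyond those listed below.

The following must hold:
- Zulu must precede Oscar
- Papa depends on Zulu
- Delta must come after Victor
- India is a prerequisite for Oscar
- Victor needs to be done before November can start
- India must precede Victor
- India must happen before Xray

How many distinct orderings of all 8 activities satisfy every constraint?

840

The activities with no prerequisites are Zulu, India; any of them can be placed first.
Counting all ways to extend the partial order to a total order gives 840.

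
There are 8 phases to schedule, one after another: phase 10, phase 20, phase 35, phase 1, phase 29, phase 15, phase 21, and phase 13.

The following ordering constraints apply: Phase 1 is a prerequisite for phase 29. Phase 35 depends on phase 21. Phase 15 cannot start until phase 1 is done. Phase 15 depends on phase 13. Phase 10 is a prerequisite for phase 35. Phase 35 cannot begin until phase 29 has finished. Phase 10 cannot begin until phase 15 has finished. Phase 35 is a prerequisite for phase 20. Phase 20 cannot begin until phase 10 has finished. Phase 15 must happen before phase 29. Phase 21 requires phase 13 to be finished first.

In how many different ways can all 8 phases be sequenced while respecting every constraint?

The phases with no prerequisites are phase 1, phase 13; any of them can be placed first.
Systematically extending each partial ordering one phase at a time and counting, there are 18 complete orderings.

18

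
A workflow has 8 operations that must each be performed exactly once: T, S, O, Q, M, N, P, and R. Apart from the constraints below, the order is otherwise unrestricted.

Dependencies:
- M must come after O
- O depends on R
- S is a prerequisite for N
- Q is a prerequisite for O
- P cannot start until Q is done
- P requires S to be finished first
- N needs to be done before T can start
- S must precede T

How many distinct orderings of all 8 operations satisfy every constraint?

342

3 operations have no prerequisites (S, Q, R), so any of them could come first.
Counting all ways to extend the partial order to a total order gives 342.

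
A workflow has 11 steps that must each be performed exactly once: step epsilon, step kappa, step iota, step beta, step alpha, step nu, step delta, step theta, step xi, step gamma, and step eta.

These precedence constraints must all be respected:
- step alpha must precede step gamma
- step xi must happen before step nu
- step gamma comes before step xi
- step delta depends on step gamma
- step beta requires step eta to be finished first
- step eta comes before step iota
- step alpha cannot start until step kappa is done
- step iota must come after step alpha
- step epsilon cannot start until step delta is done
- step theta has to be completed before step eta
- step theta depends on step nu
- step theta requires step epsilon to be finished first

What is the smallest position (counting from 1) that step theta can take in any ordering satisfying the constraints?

Working backwards through the constraints from step theta, its full set of required predecessors is step epsilon, step kappa, step alpha, step nu, step delta, step xi, step gamma — 7 of them.
With 7 mandatory predecessors, the earliest step theta can sit is position 7+1 = 8, and placing just those 7 first achieves it.

8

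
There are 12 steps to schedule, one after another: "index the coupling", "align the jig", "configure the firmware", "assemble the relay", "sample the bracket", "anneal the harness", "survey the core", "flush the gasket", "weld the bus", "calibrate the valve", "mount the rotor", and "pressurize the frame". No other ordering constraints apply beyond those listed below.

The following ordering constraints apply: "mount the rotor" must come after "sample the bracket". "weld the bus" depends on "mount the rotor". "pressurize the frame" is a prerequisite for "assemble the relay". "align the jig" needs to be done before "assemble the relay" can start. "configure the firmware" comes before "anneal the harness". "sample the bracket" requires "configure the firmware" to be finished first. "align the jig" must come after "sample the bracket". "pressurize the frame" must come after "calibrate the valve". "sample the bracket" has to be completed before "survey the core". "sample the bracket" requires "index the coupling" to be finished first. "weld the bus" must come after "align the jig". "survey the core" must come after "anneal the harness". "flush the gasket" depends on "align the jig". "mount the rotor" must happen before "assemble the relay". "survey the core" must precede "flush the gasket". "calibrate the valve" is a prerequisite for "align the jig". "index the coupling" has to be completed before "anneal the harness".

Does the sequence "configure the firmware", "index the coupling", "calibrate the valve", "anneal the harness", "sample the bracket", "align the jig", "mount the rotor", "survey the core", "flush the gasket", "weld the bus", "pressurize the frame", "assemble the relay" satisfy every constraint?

Every stated constraint is respected: "calibrate the valve" sits at position 3, ahead of "pressurize the frame" at position 11, and each of the other listed pairs likewise has the predecessor earlier in the sequence.

Yes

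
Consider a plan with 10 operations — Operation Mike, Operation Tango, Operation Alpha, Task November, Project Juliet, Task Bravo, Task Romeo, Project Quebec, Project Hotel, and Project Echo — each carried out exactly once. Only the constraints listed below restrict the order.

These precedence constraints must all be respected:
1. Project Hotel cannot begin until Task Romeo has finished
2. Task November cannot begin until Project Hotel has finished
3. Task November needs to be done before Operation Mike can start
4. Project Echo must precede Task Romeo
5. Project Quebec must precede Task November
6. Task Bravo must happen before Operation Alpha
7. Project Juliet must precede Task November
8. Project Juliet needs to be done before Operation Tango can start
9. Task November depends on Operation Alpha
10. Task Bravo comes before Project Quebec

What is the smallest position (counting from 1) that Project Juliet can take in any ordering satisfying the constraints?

No constraint forces any other operation before Project Juliet, so it can be placed first.

1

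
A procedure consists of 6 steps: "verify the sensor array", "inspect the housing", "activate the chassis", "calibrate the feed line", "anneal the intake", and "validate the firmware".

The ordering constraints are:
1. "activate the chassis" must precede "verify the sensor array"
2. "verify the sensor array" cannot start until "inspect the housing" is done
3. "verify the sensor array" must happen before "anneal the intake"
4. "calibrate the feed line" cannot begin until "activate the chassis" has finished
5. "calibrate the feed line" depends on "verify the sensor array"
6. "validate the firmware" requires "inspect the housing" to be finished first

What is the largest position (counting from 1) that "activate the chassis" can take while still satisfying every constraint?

Following every chain forward from "activate the chassis", the steps that must come later are "verify the sensor array", "calibrate the feed line", "anneal the intake" — 3 of them.
With 3 mandatory successors out of 6 steps total, the latest slot for "activate the chassis" is 6−3 = 3, and it's reachable by doing all non-successors before "activate the chassis".

3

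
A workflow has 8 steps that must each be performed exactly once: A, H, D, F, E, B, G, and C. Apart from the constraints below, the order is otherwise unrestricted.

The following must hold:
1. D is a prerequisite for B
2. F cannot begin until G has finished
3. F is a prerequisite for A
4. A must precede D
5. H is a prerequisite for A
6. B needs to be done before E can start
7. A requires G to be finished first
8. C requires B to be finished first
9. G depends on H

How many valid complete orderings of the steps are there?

2

H is the only step with nothing required before it, so every ordering starts there.
Systematically extending each partial ordering one step at a time and counting, there are 2 complete orderings.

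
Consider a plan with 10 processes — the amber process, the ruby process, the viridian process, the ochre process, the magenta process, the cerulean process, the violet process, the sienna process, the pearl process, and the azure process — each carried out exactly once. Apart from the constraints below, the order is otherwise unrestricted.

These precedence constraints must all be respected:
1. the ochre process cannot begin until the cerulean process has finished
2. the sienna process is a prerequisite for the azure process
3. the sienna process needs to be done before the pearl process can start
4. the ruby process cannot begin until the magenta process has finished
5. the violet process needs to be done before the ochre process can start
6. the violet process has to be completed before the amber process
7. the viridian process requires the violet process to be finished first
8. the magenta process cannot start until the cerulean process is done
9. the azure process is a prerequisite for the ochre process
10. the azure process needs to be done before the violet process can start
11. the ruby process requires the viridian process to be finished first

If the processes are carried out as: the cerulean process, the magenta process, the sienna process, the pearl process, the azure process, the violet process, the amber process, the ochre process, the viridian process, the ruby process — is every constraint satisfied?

Yes

Going through the constraints one by one, each required predecessor appears earlier in the sequence than its dependent — e.g. the magenta process (position 2) is before the ruby process (position 10), as required.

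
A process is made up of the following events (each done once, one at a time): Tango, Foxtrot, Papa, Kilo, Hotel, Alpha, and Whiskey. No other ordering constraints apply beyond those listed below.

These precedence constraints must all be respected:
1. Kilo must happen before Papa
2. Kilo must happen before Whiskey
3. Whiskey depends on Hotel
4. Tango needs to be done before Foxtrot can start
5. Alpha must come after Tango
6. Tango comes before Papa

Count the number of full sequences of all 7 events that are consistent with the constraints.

310

The events with no prerequisites are Tango, Kilo, Hotel; any of them can be placed first.
Systematically extending each partial ordering one event at a time and counting, there are 310 complete orderings.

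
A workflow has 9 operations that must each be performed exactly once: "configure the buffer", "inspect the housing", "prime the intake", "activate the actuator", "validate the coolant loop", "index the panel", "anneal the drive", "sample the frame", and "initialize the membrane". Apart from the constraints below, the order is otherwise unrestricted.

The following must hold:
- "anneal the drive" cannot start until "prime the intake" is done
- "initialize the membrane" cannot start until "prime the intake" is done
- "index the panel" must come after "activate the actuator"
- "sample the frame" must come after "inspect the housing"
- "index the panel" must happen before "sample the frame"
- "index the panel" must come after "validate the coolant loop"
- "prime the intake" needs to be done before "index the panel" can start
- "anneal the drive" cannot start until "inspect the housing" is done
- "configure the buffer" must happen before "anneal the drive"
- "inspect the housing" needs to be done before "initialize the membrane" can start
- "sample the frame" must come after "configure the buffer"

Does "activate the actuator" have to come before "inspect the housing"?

No

Nothing in the constraints links "activate the actuator" and "inspect the housing"; they are unordered relative to each other.
A valid ordering placing "inspect the housing" before "activate the actuator" exists, so the answer is no.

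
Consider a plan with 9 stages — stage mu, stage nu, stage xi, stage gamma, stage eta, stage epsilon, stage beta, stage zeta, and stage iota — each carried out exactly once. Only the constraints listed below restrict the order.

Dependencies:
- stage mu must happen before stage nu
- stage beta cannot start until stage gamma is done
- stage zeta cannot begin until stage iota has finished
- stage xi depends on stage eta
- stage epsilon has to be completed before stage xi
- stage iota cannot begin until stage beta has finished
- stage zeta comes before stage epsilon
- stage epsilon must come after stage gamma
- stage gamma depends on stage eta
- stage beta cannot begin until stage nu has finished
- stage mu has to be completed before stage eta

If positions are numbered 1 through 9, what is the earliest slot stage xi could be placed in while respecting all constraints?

9

The stages that are forced before stage xi, directly or transitively, are stage mu, stage nu, stage gamma, stage eta, stage epsilon, stage beta, stage zeta, stage iota. That's 8 stages.
So at minimum 8 stages come before stage xi, putting stage xi no earlier than position 9. That position is achievable by scheduling exactly those predecessors first.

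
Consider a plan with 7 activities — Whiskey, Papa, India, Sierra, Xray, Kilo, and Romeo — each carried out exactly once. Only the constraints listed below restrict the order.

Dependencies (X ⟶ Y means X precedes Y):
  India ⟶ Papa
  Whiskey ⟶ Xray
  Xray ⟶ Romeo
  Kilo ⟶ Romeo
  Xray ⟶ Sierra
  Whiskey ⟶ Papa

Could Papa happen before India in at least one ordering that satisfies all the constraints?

The constraints give a chain India → Papa, which forces India before Papa.
So no valid ordering can have Papa before India.

No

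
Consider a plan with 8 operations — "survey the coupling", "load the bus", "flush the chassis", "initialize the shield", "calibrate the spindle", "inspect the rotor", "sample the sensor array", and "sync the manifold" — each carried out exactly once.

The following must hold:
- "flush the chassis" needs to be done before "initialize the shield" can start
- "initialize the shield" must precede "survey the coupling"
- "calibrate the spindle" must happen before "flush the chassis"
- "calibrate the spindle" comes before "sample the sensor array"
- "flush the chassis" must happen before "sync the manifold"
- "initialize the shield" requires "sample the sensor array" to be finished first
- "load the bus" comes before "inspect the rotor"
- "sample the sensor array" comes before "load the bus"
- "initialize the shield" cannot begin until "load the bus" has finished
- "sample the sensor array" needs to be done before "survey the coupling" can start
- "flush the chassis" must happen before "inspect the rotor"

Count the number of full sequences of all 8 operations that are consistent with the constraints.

45

"calibrate the spindle" is the only operation with nothing required before it, so every ordering starts there.
Systematically extending each partial ordering one operation at a time and counting, there are 45 complete orderings.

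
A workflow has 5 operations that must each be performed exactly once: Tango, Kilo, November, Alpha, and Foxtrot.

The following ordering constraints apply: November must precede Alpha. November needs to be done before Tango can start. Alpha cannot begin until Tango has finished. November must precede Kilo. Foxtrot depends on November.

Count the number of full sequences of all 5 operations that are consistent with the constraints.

November is the only operation with nothing required before it, so every ordering starts there.
Enumerating by repeatedly choosing an available operation (one whose prerequisites are all placed) gives 12 distinct complete orderings.

12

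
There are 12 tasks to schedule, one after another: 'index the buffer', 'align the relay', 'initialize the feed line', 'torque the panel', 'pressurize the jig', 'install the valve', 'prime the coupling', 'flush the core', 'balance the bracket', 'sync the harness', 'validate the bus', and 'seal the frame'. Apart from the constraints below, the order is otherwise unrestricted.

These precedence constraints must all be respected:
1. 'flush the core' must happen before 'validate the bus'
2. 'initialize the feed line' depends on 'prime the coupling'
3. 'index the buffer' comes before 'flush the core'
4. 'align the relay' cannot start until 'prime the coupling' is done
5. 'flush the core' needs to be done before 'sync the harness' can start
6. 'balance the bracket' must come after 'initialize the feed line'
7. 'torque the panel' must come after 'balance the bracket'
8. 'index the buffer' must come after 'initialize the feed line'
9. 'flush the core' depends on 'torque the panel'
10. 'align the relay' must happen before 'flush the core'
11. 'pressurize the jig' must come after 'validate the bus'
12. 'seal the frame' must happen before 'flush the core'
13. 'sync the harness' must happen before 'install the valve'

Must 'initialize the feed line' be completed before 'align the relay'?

No

'initialize the feed line' and 'align the relay' are not related by any chain of constraints.
There exist valid orderings with 'align the relay' before 'initialize the feed line', so 'initialize the feed line' is not required to come first.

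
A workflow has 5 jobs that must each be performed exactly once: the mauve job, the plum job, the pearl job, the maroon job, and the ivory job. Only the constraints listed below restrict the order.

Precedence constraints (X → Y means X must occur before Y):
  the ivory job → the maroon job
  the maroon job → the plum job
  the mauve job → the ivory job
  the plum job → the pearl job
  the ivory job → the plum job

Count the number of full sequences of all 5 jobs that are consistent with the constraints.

1

Only the mauve job has no prerequisites, so it must go first.
Every job is then forced in turn, so only 1 complete ordering is consistent with the constraints.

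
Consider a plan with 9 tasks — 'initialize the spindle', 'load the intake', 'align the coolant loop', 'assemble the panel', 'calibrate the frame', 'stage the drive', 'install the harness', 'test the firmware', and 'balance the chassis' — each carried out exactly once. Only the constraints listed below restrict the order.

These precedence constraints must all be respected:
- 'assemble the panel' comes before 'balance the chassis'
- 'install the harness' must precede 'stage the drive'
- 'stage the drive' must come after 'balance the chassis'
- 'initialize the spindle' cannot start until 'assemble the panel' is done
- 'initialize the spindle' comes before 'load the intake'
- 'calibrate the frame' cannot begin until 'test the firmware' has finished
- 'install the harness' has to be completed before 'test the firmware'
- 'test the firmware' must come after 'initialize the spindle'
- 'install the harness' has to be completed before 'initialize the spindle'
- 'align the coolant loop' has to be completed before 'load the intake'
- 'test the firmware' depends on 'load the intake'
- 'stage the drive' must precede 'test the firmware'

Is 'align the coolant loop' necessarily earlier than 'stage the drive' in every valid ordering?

No

No chain of constraints connects 'align the coolant loop' to 'stage the drive' in either direction.
A valid ordering placing 'stage the drive' before 'align the coolant loop' exists, so the answer is no.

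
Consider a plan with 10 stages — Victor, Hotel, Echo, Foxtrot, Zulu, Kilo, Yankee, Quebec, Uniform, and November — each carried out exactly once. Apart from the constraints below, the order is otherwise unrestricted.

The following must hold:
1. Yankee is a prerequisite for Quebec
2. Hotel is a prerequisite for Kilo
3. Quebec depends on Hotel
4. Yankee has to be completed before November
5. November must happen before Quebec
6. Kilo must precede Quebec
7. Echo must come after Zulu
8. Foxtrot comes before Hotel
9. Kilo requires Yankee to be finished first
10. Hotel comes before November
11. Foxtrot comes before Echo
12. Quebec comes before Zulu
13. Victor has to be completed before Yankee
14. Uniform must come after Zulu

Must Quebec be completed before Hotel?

No

There is a chain Hotel → Quebec, which puts Hotel before Quebec.
So Quebec never precedes Hotel.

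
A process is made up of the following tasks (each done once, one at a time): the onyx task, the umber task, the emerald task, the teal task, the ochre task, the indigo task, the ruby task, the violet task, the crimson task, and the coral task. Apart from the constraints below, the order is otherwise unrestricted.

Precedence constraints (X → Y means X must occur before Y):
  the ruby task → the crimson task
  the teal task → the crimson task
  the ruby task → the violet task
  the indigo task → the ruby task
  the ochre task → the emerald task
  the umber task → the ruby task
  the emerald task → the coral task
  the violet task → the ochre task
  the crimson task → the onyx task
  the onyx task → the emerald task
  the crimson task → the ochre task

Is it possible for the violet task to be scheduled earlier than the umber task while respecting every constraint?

Following the umber task → the ruby task → the violet task, the umber task must precede the violet task in every valid ordering.
So no valid ordering can have the violet task before the umber task.

No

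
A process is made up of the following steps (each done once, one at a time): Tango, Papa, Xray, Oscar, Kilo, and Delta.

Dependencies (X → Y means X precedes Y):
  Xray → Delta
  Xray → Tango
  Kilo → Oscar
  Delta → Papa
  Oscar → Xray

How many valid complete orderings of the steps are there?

Kilo is the only step with nothing required before it, so every ordering starts there.
Systematically extending each partial ordering one step at a time and counting, there are 3 complete orderings.

3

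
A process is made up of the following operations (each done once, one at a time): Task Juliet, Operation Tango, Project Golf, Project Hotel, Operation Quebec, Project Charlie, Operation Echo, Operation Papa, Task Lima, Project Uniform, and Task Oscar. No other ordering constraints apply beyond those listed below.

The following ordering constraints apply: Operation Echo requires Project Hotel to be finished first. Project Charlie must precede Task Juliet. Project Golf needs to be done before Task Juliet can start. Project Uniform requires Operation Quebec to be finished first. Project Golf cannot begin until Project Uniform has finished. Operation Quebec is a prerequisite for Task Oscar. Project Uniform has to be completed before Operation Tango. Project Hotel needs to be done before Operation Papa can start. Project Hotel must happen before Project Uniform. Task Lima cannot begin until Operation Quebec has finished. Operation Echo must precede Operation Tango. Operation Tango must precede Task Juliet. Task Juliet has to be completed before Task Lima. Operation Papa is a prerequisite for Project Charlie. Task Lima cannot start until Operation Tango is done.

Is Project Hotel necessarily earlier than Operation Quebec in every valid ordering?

Project Hotel and Operation Quebec are not related by any chain of constraints.
So Project Hotel can come before Operation Quebec or after — it is not forced.

No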